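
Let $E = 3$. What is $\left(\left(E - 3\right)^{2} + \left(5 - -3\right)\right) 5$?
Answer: $40$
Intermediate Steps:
$\left(\left(E - 3\right)^{2} + \left(5 - -3\right)\right) 5 = \left(\left(3 - 3\right)^{2} + \left(5 - -3\right)\right) 5 = \left(0^{2} + \left(5 + 3\right)\right) 5 = \left(0 + 8\right) 5 = 8 \cdot 5 = 40$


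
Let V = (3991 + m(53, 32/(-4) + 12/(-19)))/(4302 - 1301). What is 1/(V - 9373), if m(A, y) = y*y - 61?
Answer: -1083361/10152897027 ≈ -0.00010670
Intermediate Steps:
m(A, y) = -61 + y**2 (m(A, y) = y**2 - 61 = -61 + y**2)
V = 1445626/1083361 (V = (3991 + (-61 + (32/(-4) + 12/(-19))**2))/(4302 - 1301) = (3991 + (-61 + (32*(-1/4) + 12*(-1/19))**2))/3001 = (3991 + (-61 + (-8 - 12/19)**2))*(1/3001) = (3991 + (-61 + (-164/19)**2))*(1/3001) = (3991 + (-61 + 26896/361))*(1/3001) = (3991 + 4875/361)*(1/3001) = (1445626/361)*(1/3001) = 1445626/1083361 ≈ 1.3344)
1/(V - 9373) = 1/(1445626/1083361 - 9373) = 1/(-10152897027/1083361) = -1083361/10152897027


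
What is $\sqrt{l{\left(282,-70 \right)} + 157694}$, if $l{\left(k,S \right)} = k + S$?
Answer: $\sqrt{157906} \approx 397.37$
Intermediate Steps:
$l{\left(k,S \right)} = S + k$
$\sqrt{l{\left(282,-70 \right)} + 157694} = \sqrt{\left(-70 + 282\right) + 157694} = \sqrt{212 + 157694} = \sqrt{157906}$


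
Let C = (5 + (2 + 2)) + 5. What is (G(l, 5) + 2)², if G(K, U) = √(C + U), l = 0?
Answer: (2 + √19)² ≈ 40.436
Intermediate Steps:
C = 14 (C = (5 + 4) + 5 = 9 + 5 = 14)
G(K, U) = √(14 + U)
(G(l, 5) + 2)² = (√(14 + 5) + 2)² = (√19 + 2)² = (2 + √19)²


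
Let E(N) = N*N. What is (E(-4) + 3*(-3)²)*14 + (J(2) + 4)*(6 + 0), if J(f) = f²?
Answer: 650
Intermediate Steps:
E(N) = N²
(E(-4) + 3*(-3)²)*14 + (J(2) + 4)*(6 + 0) = ((-4)² + 3*(-3)²)*14 + (2² + 4)*(6 + 0) = (16 + 3*9)*14 + (4 + 4)*6 = (16 + 27)*14 + 8*6 = 43*14 + 48 = 602 + 48 = 650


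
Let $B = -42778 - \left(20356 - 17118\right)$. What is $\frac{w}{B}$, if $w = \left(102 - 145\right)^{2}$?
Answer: $- \frac{1849}{46016} \approx -0.040182$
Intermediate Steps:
$w = 1849$ ($w = \left(-43\right)^{2} = 1849$)
$B = -46016$ ($B = -42778 - 3238 = -46016$)
$\frac{w}{B} = \frac{1849}{-46016} = 1849 \left(- \frac{1}{46016}\right) = - \frac{1849}{46016}$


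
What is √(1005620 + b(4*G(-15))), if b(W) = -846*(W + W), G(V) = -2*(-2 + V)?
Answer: 2*√193877 ≈ 880.63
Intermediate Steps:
G(V) = 4 - 2*V
b(W) = -1692*W
√(1005620 + b(4*G(-15))) = √(1005620 - 6768*(4 - 2*(-15))) = √(1005620 - 6768*(4 + 30)) = √(1005620 - 6768*34) = √(1005620 - 1692*136) = √(1005620 - 230112) = √775508 = 2*√193877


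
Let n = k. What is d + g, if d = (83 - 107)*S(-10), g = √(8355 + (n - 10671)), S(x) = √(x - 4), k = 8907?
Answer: 13*√39 - 24*I*√14 ≈ 81.185 - 89.8*I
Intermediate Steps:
S(x) = √(-4 + x)
n = 8907
g = 13*√39 (g = √(8355 + (8907 - 10671)) = √(8355 - 1764) = √6591 = 13*√39 ≈ 81.185)
d = -24*I*√14 (d = (83 - 107)*√(-4 - 10) = -24*I*√14 ≈ -89.8*I)
d + g = -24*I*√14 + 13*√39 = 13*√39 - 24*I*√14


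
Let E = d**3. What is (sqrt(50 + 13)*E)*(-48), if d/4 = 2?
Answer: -73728*sqrt(7) ≈ -1.9507e+5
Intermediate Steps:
d = 8 (d = 4*2 = 8)
E = 512 (E = 8**3 = 512)
(sqrt(50 + 13)*E)*(-48) = (sqrt(50 + 13)*512)*(-48) = (sqrt(63)*512)*(-48) = ((3*sqrt(7))*512)*(-48) = (1536*sqrt(7))*(-48) = -73728*sqrt(7)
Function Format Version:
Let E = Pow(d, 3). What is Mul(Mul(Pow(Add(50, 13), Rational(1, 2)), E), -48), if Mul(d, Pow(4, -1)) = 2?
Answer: Mul(-73728, Pow(7, Rational(1, 2))) ≈ -1.9507e+5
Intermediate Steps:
d = 8 (d = Mul(4, 2) = 8)
E = 512 (E = Pow(8, 3) = 512)
Mul(Mul(Pow(Add(50, 13), Rational(1, 2)), E), -48) = Mul(Mul(Pow(Add(50, 13), Rational(1, 2)), 512), -48) = Mul(Mul(Pow(63, Rational(1, 2)), 512), -48) = Mul(Mul(Mul(3, Pow(7, Rational(1, 2))), 512), -48) = Mul(Mul(1536, Pow(7, Rational(1, 2))), -48) = Mul(-73728, Pow(7, Rational(1, 2)))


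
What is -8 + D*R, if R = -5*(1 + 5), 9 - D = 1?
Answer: -248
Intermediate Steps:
D = 8 (D = 9 - 1*1 = 9 - 1 = 8)
R = -30 (R = -5*6 = -30)
-8 + D*R = -8 + 8*(-30) = -8 - 240 = -248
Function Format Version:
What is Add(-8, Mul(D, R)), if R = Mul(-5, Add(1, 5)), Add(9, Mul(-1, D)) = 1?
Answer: -248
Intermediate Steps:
D = 8 (D = Add(9, Mul(-1, 1)) = Add(9, -1) = 8)
R = -30 (R = Mul(-5, 6) = -30)
Add(-8, Mul(D, R)) = Add(-8, Mul(8, -30)) = Add(-8, -240) = -248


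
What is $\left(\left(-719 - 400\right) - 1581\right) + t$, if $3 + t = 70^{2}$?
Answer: $2197$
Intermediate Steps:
$t = 4897$ ($t = -3 + 70^{2} = -3 + 4900 = 4897$)
$\left(\left(-719 - 400\right) - 1581\right) + t = \left(\left(-719 - 400\right) - 1581\right) + 4897 = \left(-1119 - 1581\right) + 4897 = -2700 + 4897 = 2197$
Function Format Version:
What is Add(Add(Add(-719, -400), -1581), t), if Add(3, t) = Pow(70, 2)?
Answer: 2197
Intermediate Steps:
t = 4897 (t = Add(-3, Pow(70, 2)) = Add(-3, 4900) = 4897)
Add(Add(Add(-719, -400), -1581), t) = Add(Add(Add(-719, -400), -1581), 4897) = Add(Add(-1119, -1581), 4897) = Add(-2700, 4897) = 2197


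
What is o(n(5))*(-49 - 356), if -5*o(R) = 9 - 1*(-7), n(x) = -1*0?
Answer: 1296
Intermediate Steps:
n(x) = 0
o(R) = -16/5 (o(R) = -(9 - 1*(-7))/5 = -(9 + 7)/5 = -1/5*16 = -16/5)
o(n(5))*(-49 - 356) = -16*(-49 - 356)/5 = -16/5*(-405) = 1296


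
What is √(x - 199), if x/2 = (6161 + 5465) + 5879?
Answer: √34811 ≈ 186.58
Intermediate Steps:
x = 35010 (x = 2*((6161 + 5465) + 5879) = 2*(11626 + 5879) = 2*17505 = 35010)
√(x - 199) = √(35010 - 199) = √34811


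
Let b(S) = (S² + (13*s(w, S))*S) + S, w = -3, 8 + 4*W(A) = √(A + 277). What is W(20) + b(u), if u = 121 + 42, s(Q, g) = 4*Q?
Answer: 1302 + 3*√33/4 ≈ 1306.3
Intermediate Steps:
W(A) = -2 + √(277 + A)/4 (W(A) = -2 + √(A + 277)/4 = -2 + √(277 + A)/4)
u = 163
b(S) = S² - 155*S (b(S) = (S² + (13*(4*(-3)))*S) + S = (S² + (13*(-12))*S) + S = (S² - 156*S) + S = S² - 155*S)
W(20) + b(u) = (-2 + √(277 + 20)/4) + 163*(-155 + 163) = (-2 + √297/4) + 163*8 = (-2 + (3*√33)/4) + 1304 = (-2 + 3*√33/4) + 1304 = 1302 + 3*√33/4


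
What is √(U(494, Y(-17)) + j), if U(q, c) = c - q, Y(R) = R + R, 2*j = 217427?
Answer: √432742/2 ≈ 328.92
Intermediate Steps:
j = 217427/2 (j = (½)*217427 = 217427/2 ≈ 1.0871e+5)
Y(R) = 2*R
√(U(494, Y(-17)) + j) = √((2*(-17) - 1*494) + 217427/2) = √((-34 - 494) + 217427/2) = √(-528 + 217427/2) = √(216371/2) = √432742/2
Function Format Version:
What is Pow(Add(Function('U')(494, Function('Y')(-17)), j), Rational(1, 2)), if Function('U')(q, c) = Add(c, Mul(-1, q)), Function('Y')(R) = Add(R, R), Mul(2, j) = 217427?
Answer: Mul(Rational(1, 2), Pow(432742, Rational(1, 2))) ≈ 328.92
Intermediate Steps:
j = Rational(217427, 2) (j = Mul(Rational(1, 2), 217427) = Rational(217427, 2) ≈ 1.0871e+5)
Function('Y')(R) = Mul(2, R)
Pow(Add(Function('U')(494, Function('Y')(-17)), j), Rational(1, 2)) = Pow(Add(Add(Mul(2, -17), Mul(-1, 494)), Rational(217427, 2)), Rational(1, 2)) = Pow(Add(Add(-34, -494), Rational(217427, 2)), Rational(1, 2)) = Pow(Add(-528, Rational(217427, 2)), Rational(1, 2)) = Pow(Rational(216371, 2), Rational(1, 2)) = Mul(Rational(1, 2), Pow(432742, Rational(1, 2)))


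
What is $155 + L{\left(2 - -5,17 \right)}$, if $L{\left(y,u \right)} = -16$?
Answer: $139$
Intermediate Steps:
$155 + L{\left(2 - -5,17 \right)} = 155 - 16 = 139$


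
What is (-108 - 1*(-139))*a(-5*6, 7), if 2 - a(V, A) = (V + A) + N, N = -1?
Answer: 806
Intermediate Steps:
a(V, A) = 3 - A - V (a(V, A) = 2 - ((V + A) - 1) = 2 - ((A + V) - 1) = 2 - (-1 + A + V) = 2 + (1 - A - V) = 3 - A - V)
(-108 - 1*(-139))*a(-5*6, 7) = (-108 - 1*(-139))*(3 - 1*7 - (-5)*6) = (-108 + 139)*(3 - 7 - 1*(-30)) = 31*(3 - 7 + 30) = 31*26 = 806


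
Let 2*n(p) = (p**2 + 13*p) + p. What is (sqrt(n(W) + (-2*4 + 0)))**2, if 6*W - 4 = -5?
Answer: -659/72 ≈ -9.1528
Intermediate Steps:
W = -1/6 (W = 2/3 + (1/6)*(-5) = 2/3 - 5/6 = -1/6 ≈ -0.16667)
n(p) = p**2/2 + 7*p (n(p) = ((p**2 + 13*p) + p)/2 = (p**2 + 14*p)/2 = p**2/2 + 7*p)
(sqrt(n(W) + (-2*4 + 0)))**2 = (sqrt((1/2)*(-1/6)*(14 - 1/6) + (-2*4 + 0)))**2 = (sqrt((1/2)*(-1/6)*(83/6) + (-8 + 0)))**2 = (sqrt(-83/72 - 8))**2 = (sqrt(-659/72))**2 = (I*sqrt(1318)/12)**2 = -659/72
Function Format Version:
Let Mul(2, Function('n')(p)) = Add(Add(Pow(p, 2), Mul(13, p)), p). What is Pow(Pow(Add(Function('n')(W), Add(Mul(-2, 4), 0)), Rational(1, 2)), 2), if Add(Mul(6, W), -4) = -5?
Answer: Rational(-659, 72) ≈ -9.1528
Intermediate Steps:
W = Rational(-1, 6) (W = Add(Rational(2, 3), Mul(Rational(1, 6), -5)) = Add(Rational(2, 3), Rational(-5, 6)) = Rational(-1, 6) ≈ -0.16667)
Function('n')(p) = Add(Mul(Rational(1, 2), Pow(p, 2)), Mul(7, p)) (Function('n')(p) = Mul(Rational(1, 2), Add(Add(Pow(p, 2), Mul(13, p)), p)) = Mul(Rational(1, 2), Add(Pow(p, 2), Mul(14, p))) = Add(Mul(Rational(1, 2), Pow(p, 2)), Mul(7, p)))
Pow(Pow(Add(Function('n')(W), Add(Mul(-2, 4), 0)), Rational(1, 2)), 2) = Pow(Pow(Add(Mul(Rational(1, 2), Rational(-1, 6), Add(14, Rational(-1, 6))), Add(Mul(-2, 4), 0)), Rational(1, 2)), 2) = Pow(Pow(Add(Mul(Rational(1, 2), Rational(-1, 6), Rational(83, 6)), Add(-8, 0)), Rational(1, 2)), 2) = Pow(Pow(Add(Rational(-83, 72), -8), Rational(1, 2)), 2) = Pow(Pow(Rational(-659, 72), Rational(1, 2)), 2) = Pow(Mul(Rational(1, 12), I, Pow(1318, Rational(1, 2))), 2) = Rational(-659, 72)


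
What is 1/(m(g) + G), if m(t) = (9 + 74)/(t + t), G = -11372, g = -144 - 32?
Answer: -352/4003027 ≈ -8.7933e-5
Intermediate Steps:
g = -176
m(t) = 83/(2*t) (m(t) = 83/((2*t)) = 83*(1/(2*t)) = 83/(2*t))
1/(m(g) + G) = 1/((83/2)/(-176) - 11372) = 1/((83/2)*(-1/176) - 11372) = 1/(-83/352 - 11372) = 1/(-4003027/352) = -352/4003027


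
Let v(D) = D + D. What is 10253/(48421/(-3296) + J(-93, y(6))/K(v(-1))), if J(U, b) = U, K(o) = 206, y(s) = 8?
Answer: -33793888/49909 ≈ -677.11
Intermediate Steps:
v(D) = 2*D
10253/(48421/(-3296) + J(-93, y(6))/K(v(-1))) = 10253/(48421/(-3296) - 93/206) = 10253/(48421*(-1/3296) - 93*1/206) = 10253/(-48421/3296 - 93/206) = 10253/(-49909/3296) = 10253*(-3296/49909) = -33793888/49909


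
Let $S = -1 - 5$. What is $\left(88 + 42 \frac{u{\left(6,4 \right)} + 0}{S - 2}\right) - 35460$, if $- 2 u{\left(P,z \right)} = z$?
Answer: $- \frac{70723}{2} \approx -35362.0$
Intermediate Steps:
$S = -6$ ($S = -1 - 5 = -6$)
$u{\left(P,z \right)} = - \frac{z}{2}$
$\left(88 + 42 \frac{u{\left(6,4 \right)} + 0}{S - 2}\right) - 35460 = \left(88 + 42 \frac{\left(- \frac{1}{2}\right) 4 + 0}{-6 - 2}\right) - 35460 = \left(88 + 42 \frac{-2 + 0}{-8}\right) - 35460 = \left(88 + 42 \left(\left(-2\right) \left(- \frac{1}{8}\right)\right)\right) - 35460 = \left(88 + 42 \cdot \frac{1}{4}\right) - 35460 = \left(88 + \frac{21}{2}\right) - 35460 = \frac{197}{2} - 35460 = - \frac{70723}{2}$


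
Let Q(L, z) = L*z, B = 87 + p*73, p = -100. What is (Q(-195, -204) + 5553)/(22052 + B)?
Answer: 45333/14839 ≈ 3.0550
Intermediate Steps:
B = -7213 (B = 87 - 100*73 = 87 - 7300 = -7213)
(Q(-195, -204) + 5553)/(22052 + B) = (-195*(-204) + 5553)/(22052 - 7213) = (39780 + 5553)/14839 = 45333*(1/14839) = 45333/14839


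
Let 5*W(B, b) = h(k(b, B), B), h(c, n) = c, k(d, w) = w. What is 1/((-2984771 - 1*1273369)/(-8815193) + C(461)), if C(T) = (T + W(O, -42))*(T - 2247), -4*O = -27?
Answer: -88151930/72792039494803 ≈ -1.2110e-6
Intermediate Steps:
O = 27/4 (O = -1/4*(-27) = 27/4 ≈ 6.7500)
W(B, b) = B/5
C(T) = (-2247 + T)*(27/20 + T) (C(T) = (T + (1/5)*(27/4))*(T - 2247) = (T + 27/20)*(-2247 + T) = (27/20 + T)*(-2247 + T) = (-2247 + T)*(27/20 + T))
1/((-2984771 - 1*1273369)/(-8815193) + C(461)) = 1/((-2984771 - 1*1273369)/(-8815193) + (-60669/20 + 461**2 - 44913/20*461)) = 1/((-2984771 - 1273369)*(-1/8815193) + (-60669/20 + 212521 - 20704893/20)) = 1/(-4258140*(-1/8815193) - 8257571/10) = 1/(4258140/8815193 - 8257571/10) = 1/(-72792039494803/88151930) = -88151930/72792039494803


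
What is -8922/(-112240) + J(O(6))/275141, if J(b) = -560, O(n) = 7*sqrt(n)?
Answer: 1195976801/15440912920 ≈ 0.077455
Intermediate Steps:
-8922/(-112240) + J(O(6))/275141 = -8922/(-112240) - 560/275141 = -8922*(-1/112240) - 560*1/275141 = 4461/56120 - 560/275141 = 1195976801/15440912920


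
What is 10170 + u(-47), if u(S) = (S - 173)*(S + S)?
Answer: 30850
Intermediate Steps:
u(S) = 2*S*(-173 + S) (u(S) = (-173 + S)*(2*S) = 2*S*(-173 + S))
10170 + u(-47) = 10170 + 2*(-47)*(-173 - 47) = 10170 + 2*(-47)*(-220) = 10170 + 20680 = 30850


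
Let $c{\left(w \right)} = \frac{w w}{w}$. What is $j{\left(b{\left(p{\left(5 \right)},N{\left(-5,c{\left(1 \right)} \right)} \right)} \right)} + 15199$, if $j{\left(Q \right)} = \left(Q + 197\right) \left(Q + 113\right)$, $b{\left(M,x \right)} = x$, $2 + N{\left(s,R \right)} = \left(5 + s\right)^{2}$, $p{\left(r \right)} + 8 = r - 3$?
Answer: $36844$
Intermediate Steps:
$p{\left(r \right)} = -11 + r$ ($p{\left(r \right)} = -8 + \left(r - 3\right) = -8 + \left(-3 + r\right) = -11 + r$)
$c{\left(w \right)} = w$ ($c{\left(w \right)} = \frac{w^{2}}{w} = w$)
$N{\left(s,R \right)} = -2 + \left(5 + s\right)^{2}$
$j{\left(Q \right)} = \left(113 + Q\right) \left(197 + Q\right)$ ($j{\left(Q \right)} = \left(197 + Q\right) \left(113 + Q\right) = \left(113 + Q\right) \left(197 + Q\right)$)
$j{\left(b{\left(p{\left(5 \right)},N{\left(-5,c{\left(1 \right)} \right)} \right)} \right)} + 15199 = \left(22261 + \left(-2 + \left(5 - 5\right)^{2}\right)^{2} + 310 \left(-2 + \left(5 - 5\right)^{2}\right)\right) + 15199 = \left(22261 + \left(-2 + 0^{2}\right)^{2} + 310 \left(-2 + 0^{2}\right)\right) + 15199 = \left(22261 + \left(-2 + 0\right)^{2} + 310 \left(-2 + 0\right)\right) + 15199 = \left(22261 + \left(-2\right)^{2} + 310 \left(-2\right)\right) + 15199 = \left(22261 + 4 - 620\right) + 15199 = 21645 + 15199 = 36844$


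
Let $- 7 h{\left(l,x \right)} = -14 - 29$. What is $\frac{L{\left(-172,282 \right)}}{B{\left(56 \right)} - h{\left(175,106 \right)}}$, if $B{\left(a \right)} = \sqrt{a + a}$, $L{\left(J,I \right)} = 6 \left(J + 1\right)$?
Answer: $- \frac{102942}{1213} - \frac{67032 \sqrt{7}}{1213} \approx -231.07$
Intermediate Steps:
$L{\left(J,I \right)} = 6 + 6 J$ ($L{\left(J,I \right)} = 6 \left(1 + J\right) = 6 + 6 J$)
$B{\left(a \right)} = \sqrt{2} \sqrt{a}$ ($B{\left(a \right)} = \sqrt{2 a} = \sqrt{2} \sqrt{a}$)
$h{\left(l,x \right)} = \frac{43}{7}$ ($h{\left(l,x \right)} = - \frac{-14 - 29}{7} = \left(- \frac{1}{7}\right) \left(-43\right) = \frac{43}{7}$)
$\frac{L{\left(-172,282 \right)}}{B{\left(56 \right)} - h{\left(175,106 \right)}} = \frac{6 + 6 \left(-172\right)}{\sqrt{2} \sqrt{56} - \frac{43}{7}} = \frac{6 - 1032}{\sqrt{2} \cdot 2 \sqrt{14} - \frac{43}{7}} = - \frac{1026}{4 \sqrt{7} - \frac{43}{7}} = - \frac{1026}{- \frac{43}{7} + 4 \sqrt{7}}$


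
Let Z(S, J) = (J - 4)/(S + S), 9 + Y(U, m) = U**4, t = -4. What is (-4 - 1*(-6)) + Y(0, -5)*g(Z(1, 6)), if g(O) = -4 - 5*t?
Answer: -142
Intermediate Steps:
Y(U, m) = -9 + U**4
Z(S, J) = (-4 + J)/(2*S) (Z(S, J) = (-4 + J)/((2*S)) = (-4 + J)*(1/(2*S)) = (-4 + J)/(2*S))
g(O) = 16 (g(O) = -4 - 5*(-4) = -4 + 20 = 16)
(-4 - 1*(-6)) + Y(0, -5)*g(Z(1, 6)) = (-4 - 1*(-6)) + (-9 + 0**4)*16 = (-4 + 6) + (-9 + 0)*16 = 2 - 9*16 = 2 - 144 = -142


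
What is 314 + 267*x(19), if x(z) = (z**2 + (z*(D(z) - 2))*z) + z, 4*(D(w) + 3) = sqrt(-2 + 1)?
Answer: -380161 + 96387*I/4 ≈ -3.8016e+5 + 24097.0*I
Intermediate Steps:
D(w) = -3 + I/4 (D(w) = -3 + sqrt(-2 + 1)/4 = -3 + sqrt(-1)/4 = -3 + I/4)
x(z) = z + z**2 + z**2*(-5 + I/4) (x(z) = (z**2 + (z*((-3 + I/4) - 2))*z) + z = (z**2 + (z*(-5 + I/4))*z) + z = (z**2 + z**2*(-5 + I/4)) + z = z + z**2 + z**2*(-5 + I/4))
314 + 267*x(19) = 314 + 267*((1/4)*19*(4 + 19*(-16 + I))) = 314 + 267*((1/4)*19*(4 + (-304 + 19*I))) = 314 + 267*((1/4)*19*(-300 + 19*I)) = 314 + 267*(-1425 + 361*I/4) = 314 + (-380475 + 96387*I/4) = -380161 + 96387*I/4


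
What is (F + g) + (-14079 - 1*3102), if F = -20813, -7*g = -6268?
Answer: -259690/7 ≈ -37099.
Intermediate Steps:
g = 6268/7 (g = -⅐*(-6268) = 6268/7 ≈ 895.43)
(F + g) + (-14079 - 1*3102) = (-20813 + 6268/7) + (-14079 - 1*3102) = -139423/7 + (-14079 - 3102) = -139423/7 - 17181 = -259690/7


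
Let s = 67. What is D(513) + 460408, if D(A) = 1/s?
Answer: 30847337/67 ≈ 4.6041e+5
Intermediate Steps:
D(A) = 1/67
D(513) + 460408 = 1/67 + 460408 = 30847337/67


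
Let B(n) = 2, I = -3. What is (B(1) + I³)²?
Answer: 625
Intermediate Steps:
(B(1) + I³)² = (2 + (-3)³)² = (2 - 27)² = (-25)² = 625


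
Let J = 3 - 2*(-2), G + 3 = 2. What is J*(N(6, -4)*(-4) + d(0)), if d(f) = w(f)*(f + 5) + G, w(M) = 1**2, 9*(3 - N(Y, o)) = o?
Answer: -616/9 ≈ -68.444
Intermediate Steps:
N(Y, o) = 3 - o/9
w(M) = 1
G = -1 (G = -3 + 2 = -1)
d(f) = 4 + f (d(f) = 1*(f + 5) - 1 = 1*(5 + f) - 1 = (5 + f) - 1 = 4 + f)
J = 7 (J = 3 + 4 = 7)
J*(N(6, -4)*(-4) + d(0)) = 7*((3 - 1/9*(-4))*(-4) + (4 + 0)) = 7*((3 + 4/9)*(-4) + 4) = 7*((31/9)*(-4) + 4) = 7*(-124/9 + 4) = 7*(-88/9) = -616/9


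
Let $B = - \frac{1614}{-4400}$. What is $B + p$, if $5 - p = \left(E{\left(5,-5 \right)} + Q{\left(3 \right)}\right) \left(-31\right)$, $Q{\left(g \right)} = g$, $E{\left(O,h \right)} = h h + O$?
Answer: $\frac{2262407}{2200} \approx 1028.4$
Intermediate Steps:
$E{\left(O,h \right)} = O + h^{2}$ ($E{\left(O,h \right)} = h^{2} + O = O + h^{2}$)
$p = 1028$ ($p = 5 - \left(\left(5 + \left(-5\right)^{2}\right) + 3\right) \left(-31\right) = 5 - \left(\left(5 + 25\right) + 3\right) \left(-31\right) = 5 - \left(30 + 3\right) \left(-31\right) = 5 - 33 \left(-31\right) = 5 - -1023 = 5 + 1023 = 1028$)
$B = \frac{807}{2200}$ ($B = \left(-1614\right) \left(- \frac{1}{4400}\right) = \frac{807}{2200} \approx 0.36682$)
$B + p = \frac{807}{2200} + 1028 = \frac{2262407}{2200}$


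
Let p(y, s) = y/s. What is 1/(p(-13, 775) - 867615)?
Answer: -775/672401638 ≈ -1.1526e-6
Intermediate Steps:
1/(p(-13, 775) - 867615) = 1/(-13/775 - 867615) = 1/(-672401638/775) = -775/672401638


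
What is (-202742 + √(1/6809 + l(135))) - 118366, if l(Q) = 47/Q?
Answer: -321108 + √32699337330/306405 ≈ -3.2111e+5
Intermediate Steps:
(-202742 + √(1/6809 + l(135))) - 118366 = (-202742 + √(1/6809 + 47/135)) - 118366 = (-202742 + √(320158/919215)) - 118366 = (-202742 + √32699337330/306405) - 118366 = -321108 + √32699337330/306405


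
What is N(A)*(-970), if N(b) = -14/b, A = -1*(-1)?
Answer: 13580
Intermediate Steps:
A = 1
N(A)*(-970) = -14/1*(-970) = -14*1*(-970) = -14*(-970) = 13580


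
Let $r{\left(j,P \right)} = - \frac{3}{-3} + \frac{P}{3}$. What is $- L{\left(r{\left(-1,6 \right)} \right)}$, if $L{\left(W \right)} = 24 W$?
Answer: $-72$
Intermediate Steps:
$r{\left(j,P \right)} = 1 + \frac{P}{3}$ ($r{\left(j,P \right)} = \left(-3\right) \left(- \frac{1}{3}\right) + P \frac{1}{3} = 1 + \frac{P}{3}$)
$- L{\left(r{\left(-1,6 \right)} \right)} = - 24 \left(1 + \frac{1}{3} \cdot 6\right) = - 24 \left(1 + 2\right) = - 24 \cdot 3 = \left(-1\right) 72 = -72$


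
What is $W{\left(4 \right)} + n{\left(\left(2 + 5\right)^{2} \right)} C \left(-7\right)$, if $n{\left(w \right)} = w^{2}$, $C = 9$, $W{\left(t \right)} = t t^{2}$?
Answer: $-151199$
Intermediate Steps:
$W{\left(t \right)} = t^{3}$
$W{\left(4 \right)} + n{\left(\left(2 + 5\right)^{2} \right)} C \left(-7\right) = 4^{3} + \left(\left(2 + 5\right)^{2}\right)^{2} \cdot 9 \left(-7\right) = 64 + \left(7^{2}\right)^{2} \cdot 9 \left(-7\right) = 64 + 49^{2} \cdot 9 \left(-7\right) = 64 + 2401 \cdot 9 \left(-7\right) = 64 + 21609 \left(-7\right) = 64 - 151263 = -151199$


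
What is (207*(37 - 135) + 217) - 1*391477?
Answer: -411546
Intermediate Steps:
(207*(37 - 135) + 217) - 1*391477 = (207*(-98) + 217) - 391477 = (-20286 + 217) - 391477 = -20069 - 391477 = -411546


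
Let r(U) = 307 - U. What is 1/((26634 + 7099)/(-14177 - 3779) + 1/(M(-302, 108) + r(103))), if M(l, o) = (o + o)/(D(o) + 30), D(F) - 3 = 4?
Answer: -8713149/16327415 ≈ -0.53365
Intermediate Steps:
D(F) = 7 (D(F) = 3 + 4 = 7)
M(l, o) = 2*o/37 (M(l, o) = (o + o)/(7 + 30) = (2*o)/37 = (2*o)*(1/37) = 2*o/37)
1/((26634 + 7099)/(-14177 - 3779) + 1/(M(-302, 108) + r(103))) = 1/((26634 + 7099)/(-14177 - 3779) + 1/((2/37)*108 + (307 - 1*103))) = 1/(33733/(-17956) + 1/(216/37 + (307 - 103))) = 1/(33733*(-1/17956) + 1/(216/37 + 204)) = 1/(-33733/17956 + 1/(7764/37)) = 1/(-33733/17956 + 37/7764) = 1/(-16327415/8713149) = -8713149/16327415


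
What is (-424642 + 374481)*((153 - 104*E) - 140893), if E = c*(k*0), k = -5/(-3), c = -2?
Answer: 7059659140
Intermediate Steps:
k = 5/3 (k = -5*(-⅓) = 5/3 ≈ 1.6667)
E = 0 (E = -10*0/3 = -2*0 = 0)
(-424642 + 374481)*((153 - 104*E) - 140893) = (-424642 + 374481)*((153 - 104*0) - 140893) = -50161*((153 + 0) - 140893) = -50161*(153 - 140893) = -50161*(-140740) = 7059659140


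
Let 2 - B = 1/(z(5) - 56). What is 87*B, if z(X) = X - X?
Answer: 9831/56 ≈ 175.55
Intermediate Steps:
z(X) = 0
B = 113/56 (B = 2 - 1/(0 - 56) = 2 - 1/(-56) = 2 - 1*(-1/56) = 2 + 1/56 = 113/56 ≈ 2.0179)
87*B = 87*(113/56) = 9831/56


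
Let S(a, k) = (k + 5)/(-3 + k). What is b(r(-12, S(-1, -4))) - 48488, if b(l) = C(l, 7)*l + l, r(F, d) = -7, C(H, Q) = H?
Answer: -48446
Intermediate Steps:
S(a, k) = (5 + k)/(-3 + k)
b(l) = l + l² (b(l) = l*l + l = l² + l = l + l²)
b(r(-12, S(-1, -4))) - 48488 = -7*(1 - 7) - 48488 = -7*(-6) - 48488 = 42 - 48488 = -48446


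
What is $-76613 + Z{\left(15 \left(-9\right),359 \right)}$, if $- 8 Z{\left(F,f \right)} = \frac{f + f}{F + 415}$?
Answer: $- \frac{85806919}{1120} \approx -76613.0$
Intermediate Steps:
$Z{\left(F,f \right)} = - \frac{f}{4 \left(415 + F\right)}$ ($Z{\left(F,f \right)} = - \frac{\left(f + f\right) \frac{1}{F + 415}}{8} = - \frac{2 f \frac{1}{415 + F}}{8} = - \frac{f}{4 \left(415 + F\right)}$)
$-76613 + Z{\left(15 \left(-9\right),359 \right)} = -76613 - \frac{359}{1660 + 4 \cdot 15 \left(-9\right)} = -76613 - \frac{359}{1660 + 4 \left(-135\right)} = -76613 - \frac{359}{1660 - 540} = -76613 - \frac{359}{1120} = - \frac{85806919}{1120}$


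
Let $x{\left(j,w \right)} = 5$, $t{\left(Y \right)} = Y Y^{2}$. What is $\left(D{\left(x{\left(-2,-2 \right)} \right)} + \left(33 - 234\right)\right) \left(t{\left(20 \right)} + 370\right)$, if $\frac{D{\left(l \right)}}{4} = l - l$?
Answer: $-1682370$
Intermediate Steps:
$t{\left(Y \right)} = Y^{3}$
$D{\left(l \right)} = 0$ ($D{\left(l \right)} = 4 \left(l - l\right) = 4 \cdot 0 = 0$)
$\left(D{\left(x{\left(-2,-2 \right)} \right)} + \left(33 - 234\right)\right) \left(t{\left(20 \right)} + 370\right) = \left(0 + \left(33 - 234\right)\right) \left(20^{3} + 370\right) = \left(0 + \left(33 - 234\right)\right) \left(8000 + 370\right) = \left(0 - 201\right) 8370 = \left(-201\right) 8370 = -1682370$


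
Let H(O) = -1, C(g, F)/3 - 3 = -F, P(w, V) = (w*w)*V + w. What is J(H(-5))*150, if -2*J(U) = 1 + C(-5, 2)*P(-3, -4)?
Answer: 8700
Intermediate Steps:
P(w, V) = w + V*w² (P(w, V) = w²*V + w = V*w² + w = w + V*w²)
C(g, F) = 9 - 3*F (C(g, F) = 9 + 3*(-F) = 9 - 3*F)
J(U) = 58 (J(U) = -(1 + (9 - 3*2)*(-3*(1 - 4*(-3))))/2 = -(1 + (9 - 6)*(-3*(1 + 12)))/2 = -(1 + 3*(-3*13))/2 = -(1 + 3*(-39))/2 = -(1 - 117)/2 = -½*(-116) = 58)
J(H(-5))*150 = 58*150 = 8700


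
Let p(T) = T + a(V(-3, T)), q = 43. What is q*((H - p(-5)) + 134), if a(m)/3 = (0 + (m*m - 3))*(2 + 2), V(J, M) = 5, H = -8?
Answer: -5719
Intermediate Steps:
a(m) = -36 + 12*m² (a(m) = 3*((0 + (m*m - 3))*(2 + 2)) = 3*((0 + (m² - 3))*4) = 3*((0 + (-3 + m²))*4) = 3*((-3 + m²)*4) = 3*(-12 + 4*m²) = -36 + 12*m²)
p(T) = 264 + T (p(T) = T + (-36 + 12*5²) = T + (-36 + 12*25) = T + (-36 + 300) = T + 264 = 264 + T)
q*((H - p(-5)) + 134) = 43*((-8 - (264 - 5)) + 134) = 43*((-8 - 1*259) + 134) = 43*((-8 - 259) + 134) = 43*(-267 + 134) = 43*(-133) = -5719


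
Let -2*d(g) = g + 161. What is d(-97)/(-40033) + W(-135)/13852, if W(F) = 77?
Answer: 3525805/554537116 ≈ 0.0063581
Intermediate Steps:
d(g) = -161/2 - g/2 (d(g) = -(g + 161)/2 = -(161 + g)/2 = -161/2 - g/2)
d(-97)/(-40033) + W(-135)/13852 = (-161/2 - 1/2*(-97))/(-40033) + 77/13852 = (-161/2 + 97/2)*(-1/40033) + 77*(1/13852) = -32*(-1/40033) + 77/13852 = 32/40033 + 77/13852 = 3525805/554537116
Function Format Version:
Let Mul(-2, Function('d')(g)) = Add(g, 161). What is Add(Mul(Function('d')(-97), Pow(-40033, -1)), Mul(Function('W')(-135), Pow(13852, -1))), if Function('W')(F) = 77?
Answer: Rational(3525805, 554537116) ≈ 0.0063581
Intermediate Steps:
Function('d')(g) = Add(Rational(-161, 2), Mul(Rational(-1, 2), g)) (Function('d')(g) = Mul(Rational(-1, 2), Add(g, 161)) = Mul(Rational(-1, 2), Add(161, g)) = Add(Rational(-161, 2), Mul(Rational(-1, 2), g)))
Add(Mul(Function('d')(-97), Pow(-40033, -1)), Mul(Function('W')(-135), Pow(13852, -1))) = Add(Mul(Add(Rational(-161, 2), Mul(Rational(-1, 2), -97)), Pow(-40033, -1)), Mul(77, Pow(13852, -1))) = Add(Mul(Add(Rational(-161, 2), Rational(97, 2)), Rational(-1, 40033)), Mul(77, Rational(1, 13852))) = Add(Mul(-32, Rational(-1, 40033)), Rational(77, 13852)) = Add(Rational(32, 40033), Rational(77, 13852)) = Rational(3525805, 554537116)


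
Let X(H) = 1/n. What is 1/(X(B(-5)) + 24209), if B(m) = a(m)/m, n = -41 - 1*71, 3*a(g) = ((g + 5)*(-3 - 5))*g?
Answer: 112/2711407 ≈ 4.1307e-5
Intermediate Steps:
a(g) = g*(-40 - 8*g)/3 (a(g) = (((g + 5)*(-3 - 5))*g)/3 = (((5 + g)*(-8))*g)/3 = ((-40 - 8*g)*g)/3 = (g*(-40 - 8*g))/3 = g*(-40 - 8*g)/3)
n = -112 (n = -41 - 71 = -112)
B(m) = -40/3 - 8*m/3 (B(m) = (-8*m*(5 + m)/3)/m = -40/3 - 8*m/3)
X(H) = -1/112 (X(H) = 1/(-112) = -1/112)
1/(X(B(-5)) + 24209) = 1/(-1/112 + 24209) = 1/(2711407/112) = 112/2711407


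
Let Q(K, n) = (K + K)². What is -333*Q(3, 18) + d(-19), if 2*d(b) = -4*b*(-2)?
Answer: -12064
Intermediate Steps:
d(b) = 4*b (d(b) = (-4*b*(-2))/2 = (8*b)/2 = 4*b)
Q(K, n) = 4*K² (Q(K, n) = (2*K)² = 4*K²)
-333*Q(3, 18) + d(-19) = -1332*3² + 4*(-19) = -1332*9 - 76 = -333*36 - 76 = -11988 - 76 = -12064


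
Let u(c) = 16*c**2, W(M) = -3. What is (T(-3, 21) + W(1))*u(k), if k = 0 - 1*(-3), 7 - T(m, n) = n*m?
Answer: 9648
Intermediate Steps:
T(m, n) = 7 - m*n (T(m, n) = 7 - n*m = 7 - m*n)
k = 3 (k = 0 + 3 = 3)
(T(-3, 21) + W(1))*u(k) = ((7 - 1*(-3)*21) - 3)*(16*3**2) = ((7 + 63) - 3)*(16*9) = (70 - 3)*144 = 67*144 = 9648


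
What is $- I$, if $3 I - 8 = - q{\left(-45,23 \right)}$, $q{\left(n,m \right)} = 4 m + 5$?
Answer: $\frac{89}{3} \approx 29.667$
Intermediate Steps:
$q{\left(n,m \right)} = 5 + 4 m$
$I = - \frac{89}{3}$ ($I = \frac{8}{3} + \frac{\left(-1\right) \left(5 + 4 \cdot 23\right)}{3} = \frac{8}{3} + \frac{\left(-1\right) \left(5 + 92\right)}{3} = \frac{8}{3} + \frac{\left(-1\right) 97}{3} = \frac{8}{3} + \frac{1}{3} \left(-97\right) = \frac{8}{3} - \frac{97}{3} = - \frac{89}{3} \approx -29.667$)
$- I = \left(-1\right) \left(- \frac{89}{3}\right) = \frac{89}{3}$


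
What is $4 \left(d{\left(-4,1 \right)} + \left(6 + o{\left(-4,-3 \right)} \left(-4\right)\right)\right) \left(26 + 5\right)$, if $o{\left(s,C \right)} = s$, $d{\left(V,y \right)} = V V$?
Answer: $4712$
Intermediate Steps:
$d{\left(V,y \right)} = V^{2}$
$4 \left(d{\left(-4,1 \right)} + \left(6 + o{\left(-4,-3 \right)} \left(-4\right)\right)\right) \left(26 + 5\right) = 4 \left(\left(-4\right)^{2} + \left(6 - -16\right)\right) \left(26 + 5\right) = 4 \left(16 + \left(6 + 16\right)\right) 31 = 4 \left(16 + 22\right) 31 = 4 \cdot 38 \cdot 31 = 152 \cdot 31 = 4712$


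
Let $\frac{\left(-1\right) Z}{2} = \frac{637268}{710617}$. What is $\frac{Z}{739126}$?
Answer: $- \frac{637268}{262617750371} \approx -2.4266 \cdot 10^{-6}$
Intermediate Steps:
$Z = - \frac{1274536}{710617}$ ($Z = - 2 \cdot \frac{637268}{710617} = - 2 \cdot 637268 \cdot \frac{1}{710617} = \left(-2\right) \frac{637268}{710617} = - \frac{1274536}{710617} \approx -1.7936$)
$\frac{Z}{739126} = - \frac{1274536}{710617 \cdot 739126} = \left(- \frac{1274536}{710617}\right) \frac{1}{739126} = - \frac{637268}{262617750371}$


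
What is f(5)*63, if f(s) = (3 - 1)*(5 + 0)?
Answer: 630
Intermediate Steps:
f(s) = 10 (f(s) = 2*5 = 10)
f(5)*63 = 10*63 = 630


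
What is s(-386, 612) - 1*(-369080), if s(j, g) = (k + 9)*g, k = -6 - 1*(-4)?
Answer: 373364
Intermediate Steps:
k = -2 (k = -6 + 4 = -2)
s(j, g) = 7*g (s(j, g) = (-2 + 9)*g = 7*g)
s(-386, 612) - 1*(-369080) = 7*612 - 1*(-369080) = 4284 + 369080 = 373364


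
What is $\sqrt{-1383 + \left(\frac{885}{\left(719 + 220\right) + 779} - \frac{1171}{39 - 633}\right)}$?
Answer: $\frac{i \sqrt{9983834433474}}{85041} \approx 37.155 i$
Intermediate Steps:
$\sqrt{-1383 + \left(\frac{885}{\left(719 + 220\right) + 779} - \frac{1171}{39 - 633}\right)} = \sqrt{-1383 + \left(\frac{885}{939 + 779} - \frac{1171}{-594}\right)} = \sqrt{-1383 + \left(\frac{885}{1718} - - \frac{1171}{594}\right)} = \sqrt{-1383 + \left(885 \cdot \frac{1}{1718} + \frac{1171}{594}\right)} = \sqrt{-1383 + \left(\frac{885}{1718} + \frac{1171}{594}\right)} = \sqrt{-1383 + \frac{634367}{255123}} = \sqrt{- \frac{352200742}{255123}} = \frac{i \sqrt{9983834433474}}{85041}$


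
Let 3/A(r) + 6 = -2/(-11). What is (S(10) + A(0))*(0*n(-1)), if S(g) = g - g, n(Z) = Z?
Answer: 0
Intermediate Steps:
A(r) = -33/64 (A(r) = 3/(-6 - 2/(-11)) = 3/(-6 - 2*(-1/11)) = 3/(-6 + 2/11) = 3/(-64/11) = 3*(-11/64) = -33/64)
S(g) = 0
(S(10) + A(0))*(0*n(-1)) = (0 - 33/64)*(0*(-1)) = -33/64*0 = 0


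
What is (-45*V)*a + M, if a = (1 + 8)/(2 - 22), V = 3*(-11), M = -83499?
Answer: -336669/4 ≈ -84167.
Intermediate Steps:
V = -33
a = -9/20 (a = 9/(-20) = 9*(-1/20) = -9/20 ≈ -0.45000)
(-45*V)*a + M = -45*(-33)*(-9/20) - 83499 = 1485*(-9/20) - 83499 = -2673/4 - 83499 = -336669/4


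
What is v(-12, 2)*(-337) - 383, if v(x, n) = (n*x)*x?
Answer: -97439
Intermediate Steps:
v(x, n) = n*x²
v(-12, 2)*(-337) - 383 = (2*(-12)²)*(-337) - 383 = (2*144)*(-337) - 383 = 288*(-337) - 383 = -97056 - 383 = -97439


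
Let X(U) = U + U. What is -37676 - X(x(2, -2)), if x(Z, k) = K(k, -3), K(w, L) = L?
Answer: -37670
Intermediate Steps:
x(Z, k) = -3
X(U) = 2*U
-37676 - X(x(2, -2)) = -37676 - 2*(-3) = -37676 - 1*(-6) = -37676 + 6 = -37670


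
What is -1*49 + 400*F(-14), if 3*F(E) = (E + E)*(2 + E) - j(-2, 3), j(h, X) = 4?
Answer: 132653/3 ≈ 44218.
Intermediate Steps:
F(E) = -4/3 + 2*E*(2 + E)/3 (F(E) = ((E + E)*(2 + E) - 1*4)/3 = ((2*E)*(2 + E) - 4)/3 = (2*E*(2 + E) - 4)/3 = (-4 + 2*E*(2 + E))/3 = -4/3 + 2*E*(2 + E)/3)
-1*49 + 400*F(-14) = -1*49 + 400*(-4/3 + (⅔)*(-14)² + (4/3)*(-14)) = -49 + 400*(-4/3 + (⅔)*196 - 56/3) = -49 + 400*(-4/3 + 392/3 - 56/3) = -49 + 400*(332/3) = -49 + 132800/3 = 132653/3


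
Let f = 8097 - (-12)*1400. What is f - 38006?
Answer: -13109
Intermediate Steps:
f = 24897 (f = 8097 - 1*(-16800) = 8097 + 16800 = 24897)
f - 38006 = 24897 - 38006 = -13109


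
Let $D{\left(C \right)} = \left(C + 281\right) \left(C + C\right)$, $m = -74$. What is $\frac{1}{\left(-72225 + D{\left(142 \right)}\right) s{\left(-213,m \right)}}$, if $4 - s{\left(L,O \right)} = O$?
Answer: $\frac{1}{3736746} \approx 2.6761 \cdot 10^{-7}$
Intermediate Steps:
$s{\left(L,O \right)} = 4 - O$
$D{\left(C \right)} = 2 C \left(281 + C\right)$ ($D{\left(C \right)} = \left(281 + C\right) 2 C = 2 C \left(281 + C\right)$)
$\frac{1}{\left(-72225 + D{\left(142 \right)}\right) s{\left(-213,m \right)}} = \frac{1}{\left(-72225 + 2 \cdot 142 \left(281 + 142\right)\right) \left(4 - -74\right)} = \frac{1}{\left(-72225 + 2 \cdot 142 \cdot 423\right) \left(4 + 74\right)} = \frac{1}{\left(-72225 + 120132\right) 78} = \frac{1}{47907} \cdot \frac{1}{78} = \frac{1}{3736746}$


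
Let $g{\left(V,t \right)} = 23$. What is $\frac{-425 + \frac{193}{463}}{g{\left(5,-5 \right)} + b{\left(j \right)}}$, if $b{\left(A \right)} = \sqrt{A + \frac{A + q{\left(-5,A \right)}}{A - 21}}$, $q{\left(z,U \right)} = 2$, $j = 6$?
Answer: $- \frac{67820790}{3635939} + \frac{196582 \sqrt{1230}}{3635939} \approx -16.757$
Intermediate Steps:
$b{\left(A \right)} = \sqrt{A + \frac{2 + A}{-21 + A}}$ ($b{\left(A \right)} = \sqrt{A + \frac{A + 2}{A - 21}} = \sqrt{A + \frac{2 + A}{-21 + A}}$)
$\frac{-425 + \frac{193}{463}}{g{\left(5,-5 \right)} + b{\left(j \right)}} = \frac{-425 + \frac{193}{463}}{23 + \sqrt{\frac{2 + 6 + 6 \left(-21 + 6\right)}{-21 + 6}}} = \frac{-425 + 193 \cdot \frac{1}{463}}{23 + \sqrt{\frac{2 + 6 + 6 \left(-15\right)}{-15}}} = \frac{-425 + \frac{193}{463}}{23 + \sqrt{- \frac{2 + 6 - 90}{15}}} = - \frac{196582}{463 \left(23 + \sqrt{\left(- \frac{1}{15}\right) \left(-82\right)}\right)} = - \frac{196582}{463 \left(23 + \sqrt{\frac{82}{15}}\right)} = - \frac{196582}{463 \left(23 + \frac{\sqrt{1230}}{15}\right)}$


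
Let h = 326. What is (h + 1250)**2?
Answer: 2483776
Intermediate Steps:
(h + 1250)**2 = (326 + 1250)**2 = 1576**2 = 2483776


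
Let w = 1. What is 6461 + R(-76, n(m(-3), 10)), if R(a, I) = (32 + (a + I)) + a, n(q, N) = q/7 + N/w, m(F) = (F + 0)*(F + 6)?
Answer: 44448/7 ≈ 6349.7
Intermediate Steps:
m(F) = F*(6 + F)
n(q, N) = N + q/7 (n(q, N) = q/7 + N/1 = q*(⅐) + N*1 = q/7 + N = N + q/7)
R(a, I) = 32 + I + 2*a (R(a, I) = (32 + (I + a)) + a = (32 + I + a) + a = 32 + I + 2*a)
6461 + R(-76, n(m(-3), 10)) = 6461 + (32 + (10 + (-3*(6 - 3))/7) + 2*(-76)) = 6461 + (32 + (10 + (-3*3)/7) - 152) = 6461 + (32 + (10 + (⅐)*(-9)) - 152) = 6461 + (32 + (10 - 9/7) - 152) = 6461 + (32 + 61/7 - 152) = 6461 - 779/7 = 44448/7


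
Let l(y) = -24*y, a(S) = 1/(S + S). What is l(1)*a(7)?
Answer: -12/7 ≈ -1.7143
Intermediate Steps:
a(S) = 1/(2*S)
l(1)*a(7) = (-24*1)*((½)/7) = -12/7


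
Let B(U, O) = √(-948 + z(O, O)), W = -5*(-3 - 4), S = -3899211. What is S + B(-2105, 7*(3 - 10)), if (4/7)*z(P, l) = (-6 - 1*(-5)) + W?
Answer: -3899211 + I*√3554/2 ≈ -3.8992e+6 + 29.808*I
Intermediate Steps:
W = 35 (W = -5*(-7) = 35)
z(P, l) = 119/2 (z(P, l) = 7*((-6 - 1*(-5)) + 35)/4 = 7*((-6 + 5) + 35)/4 = 7*(-1 + 35)/4 = (7/4)*34 = 119/2)
B(U, O) = I*√3554/2 (B(U, O) = √(-948 + 119/2) = √(-1777/2) = I*√3554/2)
S + B(-2105, 7*(3 - 10)) = -3899211 + I*√3554/2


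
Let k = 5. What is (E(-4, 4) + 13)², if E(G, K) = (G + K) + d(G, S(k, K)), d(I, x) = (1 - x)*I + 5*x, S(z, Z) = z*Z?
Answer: 35721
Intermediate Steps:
S(z, Z) = Z*z
d(I, x) = 5*x + I*(1 - x) (d(I, x) = I*(1 - x) + 5*x = 5*x + I*(1 - x))
E(G, K) = 2*G + 26*K - 5*G*K (E(G, K) = (G + K) + (G + 5*(K*5) - G*K*5) = (G + K) + (G + 5*(5*K) - G*5*K) = (G + K) + (G + 25*K - 5*G*K) = 2*G + 26*K - 5*G*K)
(E(-4, 4) + 13)² = ((2*(-4) + 26*4 - 5*(-4)*4) + 13)² = ((-8 + 104 + 80) + 13)² = (176 + 13)² = 189² = 35721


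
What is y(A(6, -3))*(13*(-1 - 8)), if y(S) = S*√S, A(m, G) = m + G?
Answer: -351*√3 ≈ -607.95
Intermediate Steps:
A(m, G) = G + m
y(S) = S^(3/2)
y(A(6, -3))*(13*(-1 - 8)) = (-3 + 6)^(3/2)*(13*(-1 - 8)) = 3^(3/2)*(13*(-9)) = (3*√3)*(-117) = -351*√3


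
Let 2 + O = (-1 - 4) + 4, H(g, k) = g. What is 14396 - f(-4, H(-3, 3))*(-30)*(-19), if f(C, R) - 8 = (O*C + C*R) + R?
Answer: -2134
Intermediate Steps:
O = -3 (O = -2 + ((-1 - 4) + 4) = -2 + (-5 + 4) = -2 - 1 = -3)
f(C, R) = 8 + R - 3*C + C*R (f(C, R) = 8 + ((-3*C + C*R) + R) = 8 + (R - 3*C + C*R) = 8 + R - 3*C + C*R)
14396 - f(-4, H(-3, 3))*(-30)*(-19) = 14396 - (8 - 3 - 3*(-4) - 4*(-3))*(-30)*(-19) = 14396 - (8 - 3 + 12 + 12)*(-30)*(-19) = 14396 - 29*(-30)*(-19) = 14396 - (-870)*(-19) = 14396 - 1*16530 = 14396 - 16530 = -2134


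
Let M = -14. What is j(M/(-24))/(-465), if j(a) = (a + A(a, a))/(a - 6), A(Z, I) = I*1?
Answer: 14/30225 ≈ 0.00046319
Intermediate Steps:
A(Z, I) = I
j(a) = 2*a/(-6 + a) (j(a) = (a + a)/(a - 6) = (2*a)/(-6 + a) = 2*a/(-6 + a))
j(M/(-24))/(-465) = (2*(-14/(-24))/(-6 - 14/(-24)))/(-465) = (2*(-14*(-1/24))/(-6 - 14*(-1/24)))*(-1/465) = (2*(7/12)/(-6 + 7/12))*(-1/465) = (2*(7/12)/(-65/12))*(-1/465) = (2*(7/12)*(-12/65))*(-1/465) = -14/65*(-1/465) = 14/30225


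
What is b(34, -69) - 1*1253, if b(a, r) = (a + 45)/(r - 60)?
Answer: -161716/129 ≈ -1253.6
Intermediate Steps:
b(a, r) = (45 + a)/(-60 + r)
b(34, -69) - 1*1253 = (45 + 34)/(-60 - 69) - 1*1253 = 79/(-129) - 1253 = -1/129*79 - 1253 = -79/129 - 1253 = -161716/129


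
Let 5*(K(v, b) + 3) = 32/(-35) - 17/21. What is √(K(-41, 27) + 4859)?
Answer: √53533599/105 ≈ 69.682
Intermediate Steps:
K(v, b) = -1756/525 (K(v, b) = -3 + (32/(-35) - 17/21)/5 = -3 + (32*(-1/35) - 17*1/21)/5 = -3 + (-32/35 - 17/21)/5 = -3 + (⅕)*(-181/105) = -3 - 181/525 = -1756/525)
√(K(-41, 27) + 4859) = √(-1756/525 + 4859) = √(2549219/525) = √53533599/105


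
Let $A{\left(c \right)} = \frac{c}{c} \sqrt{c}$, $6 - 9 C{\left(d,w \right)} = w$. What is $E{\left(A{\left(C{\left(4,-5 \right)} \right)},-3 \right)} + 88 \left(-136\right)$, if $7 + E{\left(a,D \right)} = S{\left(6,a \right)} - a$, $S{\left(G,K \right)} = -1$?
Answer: $-11976 - \frac{\sqrt{11}}{3} \approx -11977.0$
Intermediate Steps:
$C{\left(d,w \right)} = \frac{2}{3} - \frac{w}{9}$
$A{\left(c \right)} = \sqrt{c}$ ($A{\left(c \right)} = 1 \sqrt{c} = \sqrt{c}$)
$E{\left(a,D \right)} = -8 - a$ ($E{\left(a,D \right)} = -7 - \left(1 + a\right) = -8 - a$)
$E{\left(A{\left(C{\left(4,-5 \right)} \right)},-3 \right)} + 88 \left(-136\right) = \left(-8 - \sqrt{\frac{2}{3} - - \frac{5}{9}}\right) + 88 \left(-136\right) = \left(-8 - \sqrt{\frac{2}{3} + \frac{5}{9}}\right) - 11968 = \left(-8 - \sqrt{\frac{11}{9}}\right) - 11968 = \left(-8 - \frac{\sqrt{11}}{3}\right) - 11968 = -11976 - \frac{\sqrt{11}}{3}$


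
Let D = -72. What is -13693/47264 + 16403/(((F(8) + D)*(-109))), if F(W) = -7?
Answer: 657360969/406990304 ≈ 1.6152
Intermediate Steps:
-13693/47264 + 16403/(((F(8) + D)*(-109))) = -13693/47264 + 16403/(((-7 - 72)*(-109))) = -13693*1/47264 + 16403/((-79*(-109))) = -13693/47264 + 16403/8611 = 657360969/406990304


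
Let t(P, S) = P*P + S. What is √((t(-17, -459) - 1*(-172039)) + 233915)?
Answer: 2*√101446 ≈ 637.01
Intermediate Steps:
t(P, S) = S + P² (t(P, S) = P² + S = S + P²)
√((t(-17, -459) - 1*(-172039)) + 233915) = √(((-459 + (-17)²) - 1*(-172039)) + 233915) = √(((-459 + 289) + 172039) + 233915) = √((-170 + 172039) + 233915) = √(171869 + 233915) = √405784 = 2*√101446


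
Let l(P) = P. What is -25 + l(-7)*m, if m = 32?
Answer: -249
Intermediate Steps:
-25 + l(-7)*m = -25 - 7*32 = -25 - 224 = -249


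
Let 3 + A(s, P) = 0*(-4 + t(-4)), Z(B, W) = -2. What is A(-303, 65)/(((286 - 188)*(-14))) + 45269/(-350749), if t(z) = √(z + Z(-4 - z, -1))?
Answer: -8722403/68746804 ≈ -0.12688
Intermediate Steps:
t(z) = √(-2 + z) (t(z) = √(z - 2) = √(-2 + z))
A(s, P) = -3 (A(s, P) = -3 + 0*(-4 + √(-2 - 4)) = -3 + 0*(-4 + √(-6)) = -3 + 0*(-4 + I*√6) = -3 + 0 = -3)
A(-303, 65)/(((286 - 188)*(-14))) + 45269/(-350749) = -3*(-1/(14*(286 - 188))) + 45269/(-350749) = -3/(98*(-14)) + 45269*(-1/350749) = -3/(-1372) - 6467/50107 = -3*(-1/1372) - 6467/50107 = 3/1372 - 6467/50107 = -8722403/68746804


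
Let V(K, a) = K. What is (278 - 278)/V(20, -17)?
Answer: 0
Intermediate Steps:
(278 - 278)/V(20, -17) = (278 - 278)/20 = 0*(1/20) = 0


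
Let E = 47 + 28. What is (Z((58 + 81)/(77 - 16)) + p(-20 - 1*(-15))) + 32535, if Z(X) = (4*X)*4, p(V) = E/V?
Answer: 1985944/61 ≈ 32556.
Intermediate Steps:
E = 75
p(V) = 75/V
Z(X) = 16*X
(Z((58 + 81)/(77 - 16)) + p(-20 - 1*(-15))) + 32535 = (16*((58 + 81)/(77 - 16)) + 75/(-20 - 1*(-15))) + 32535 = (16*(139/61) + 75/(-20 + 15)) + 32535 = (16*(139*(1/61)) + 75/(-5)) + 32535 = (16*(139/61) + 75*(-⅕)) + 32535 = (2224/61 - 15) + 32535 = 1309/61 + 32535 = 1985944/61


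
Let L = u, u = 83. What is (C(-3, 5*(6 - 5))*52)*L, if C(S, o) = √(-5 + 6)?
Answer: 4316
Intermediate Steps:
C(S, o) = 1 (C(S, o) = √1 = 1)
L = 83
(C(-3, 5*(6 - 5))*52)*L = (1*52)*83 = 52*83 = 4316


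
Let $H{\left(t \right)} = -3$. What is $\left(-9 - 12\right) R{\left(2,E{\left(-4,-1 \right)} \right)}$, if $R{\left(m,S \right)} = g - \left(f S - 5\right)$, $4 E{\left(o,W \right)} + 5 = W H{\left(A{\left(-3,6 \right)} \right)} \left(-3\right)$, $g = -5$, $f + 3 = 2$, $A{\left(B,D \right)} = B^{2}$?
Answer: $\frac{147}{2} \approx 73.5$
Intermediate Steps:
$f = -1$ ($f = -3 + 2 = -1$)
$E{\left(o,W \right)} = - \frac{5}{4} + \frac{9 W}{4}$ ($E{\left(o,W \right)} = - \frac{5}{4} + \frac{W \left(-3\right) \left(-3\right)}{4} = - \frac{5}{4} + \frac{- 3 W \left(-3\right)}{4} = - \frac{5}{4} + \frac{9 W}{4}$)
$R{\left(m,S \right)} = S$ ($R{\left(m,S \right)} = -5 - \left(- S - 5\right) = -5 - \left(-5 - S\right) = -5 + \left(5 + S\right) = S$)
$\left(-9 - 12\right) R{\left(2,E{\left(-4,-1 \right)} \right)} = \left(-9 - 12\right) \left(- \frac{5}{4} + \frac{9}{4} \left(-1\right)\right) = - 21 \left(- \frac{5}{4} - \frac{9}{4}\right) = \left(-21\right) \left(- \frac{7}{2}\right) = \frac{147}{2}$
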